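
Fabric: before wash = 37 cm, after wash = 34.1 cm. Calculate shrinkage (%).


Formula: Shrinkage% = ((L_before - L_after) / L_before) * 100
Step 1: Shrinkage = 37 - 34.1 = 2.9 cm
Step 2: Shrinkage% = (2.9 / 37) * 100
Step 3: Shrinkage% = 0.078378 * 100 = 7.8378% ≈ 7.8%

7.8%


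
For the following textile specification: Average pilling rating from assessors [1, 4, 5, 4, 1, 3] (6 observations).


Formula: Mean = sum / count
Sum = 1 + 4 + 5 + 4 + 1 + 3 = 18
Mean = 18 / 6 = 3.0

3.0


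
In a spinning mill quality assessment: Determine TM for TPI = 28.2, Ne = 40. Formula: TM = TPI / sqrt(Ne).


Formula: TM = TPI / sqrt(Ne)
Step 1: sqrt(Ne) = sqrt(40) = 6.3246
Step 2: TM = 28.2 / 6.3246 = 4.46

4.46 TM


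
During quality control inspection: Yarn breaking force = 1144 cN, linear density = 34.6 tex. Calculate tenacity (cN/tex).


Formula: Tenacity = Breaking force / Linear density
Tenacity = 1144 cN / 34.6 tex
Tenacity = 33.06 cN/tex

33.06 cN/tex


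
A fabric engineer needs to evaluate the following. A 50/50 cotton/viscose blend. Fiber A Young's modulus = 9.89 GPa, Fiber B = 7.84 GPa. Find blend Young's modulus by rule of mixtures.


Formula: Blend property = (fraction_A * property_A) + (fraction_B * property_B)
Step 1: Contribution A = 50/100 * 9.89 GPa = 4.945 GPa
Step 2: Contribution B = 50/100 * 7.84 GPa = 3.92 GPa
Step 3: Blend Young's modulus = 4.945 + 3.92 = 8.865 GPa

8.865 GPa


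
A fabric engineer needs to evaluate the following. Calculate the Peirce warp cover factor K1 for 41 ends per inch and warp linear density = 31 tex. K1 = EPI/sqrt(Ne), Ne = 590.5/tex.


Formula: K1 = EPI / sqrt(Ne), with Ne = 590.5 / tex_warp
Step 1: Ne = 590.5 / 31 = 19.048
Step 2: sqrt(Ne) = sqrt(19.048) = 4.3644
Step 3: K1 = 41 / 4.3644 = 9.4

9.4


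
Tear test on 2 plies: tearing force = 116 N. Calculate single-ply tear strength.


Formula: Per-ply strength = Total force / Number of plies
Per-ply = 116 N / 2
Per-ply = 58 N

58 N


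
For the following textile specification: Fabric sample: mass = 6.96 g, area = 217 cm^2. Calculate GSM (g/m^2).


Formula: GSM = mass_g / area_m2
Step 1: Convert area: 217 cm^2 = 217 / 10000 = 0.0217 m^2
Step 2: GSM = 6.96 g / 0.0217 m^2 = 320.7 g/m^2

320.7 g/m^2


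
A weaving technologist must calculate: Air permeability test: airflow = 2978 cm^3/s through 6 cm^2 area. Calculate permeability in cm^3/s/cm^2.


Formula: Air Permeability = Airflow / Test Area
AP = 2978 cm^3/s / 6 cm^2
AP = 496.3 cm^3/s/cm^2

496.3 cm^3/s/cm^2


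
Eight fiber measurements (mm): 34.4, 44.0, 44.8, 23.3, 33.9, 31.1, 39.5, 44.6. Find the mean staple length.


Formula: Mean = sum of lengths / count
Sum = 34.4 + 44.0 + 44.8 + 23.3 + 33.9 + 31.1 + 39.5 + 44.6
Sum = 295.6 mm
Mean = 295.6 / 8 = 36.95 mm

36.95 mm


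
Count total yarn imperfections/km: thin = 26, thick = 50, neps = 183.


Formula: Total = thin places + thick places + neps
Total = 26 + 50 + 183
Total = 259 imperfections/km

259 imperfections/km


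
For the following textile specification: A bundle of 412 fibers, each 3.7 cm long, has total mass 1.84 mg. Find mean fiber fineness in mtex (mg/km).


Formula: fineness (mtex) = mass (mg) / total length (km) = (mass_mg / total_length_m) * 1000
Step 1: Convert fiber length: 3.7 cm = 0.037 m
Step 2: Total fiber length = 412 * 0.037 = 15.244 m
Step 3: Linear density = 1.84 mg / 15.244 m = 0.1207 mg/m
Step 4: fineness = 0.1207 * 1000 = 120.7 mtex

120.7 mtex


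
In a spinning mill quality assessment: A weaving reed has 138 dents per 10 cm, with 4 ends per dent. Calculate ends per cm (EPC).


Formula: EPC = (dents per 10 cm * ends per dent) / 10
Step 1: Total ends per 10 cm = 138 * 4 = 552
Step 2: EPC = 552 / 10 = 55.2 ends/cm

55.2 ends/cm


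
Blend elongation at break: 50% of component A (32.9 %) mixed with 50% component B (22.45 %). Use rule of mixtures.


Formula: Blend property = (fraction_A * property_A) + (fraction_B * property_B)
Step 1: Contribution A = 50/100 * 32.9 % = 16.45 %
Step 2: Contribution B = 50/100 * 22.45 % = 11.225 %
Step 3: Blend elongation at break = 16.45 + 11.225 = 27.675 %

27.675 %


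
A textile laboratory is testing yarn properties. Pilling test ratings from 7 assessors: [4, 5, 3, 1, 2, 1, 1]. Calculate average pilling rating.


Formula: Mean = sum / count
Sum = 4 + 5 + 3 + 1 + 2 + 1 + 1 = 17
Mean = 17 / 7 = 2.4

2.4


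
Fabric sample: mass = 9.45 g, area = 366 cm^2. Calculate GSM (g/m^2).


Formula: GSM = mass_g / area_m2
Step 1: Convert area: 366 cm^2 = 366 / 10000 = 0.0366 m^2
Step 2: GSM = 9.45 g / 0.0366 m^2 = 258.2 g/m^2

258.2 g/m^2


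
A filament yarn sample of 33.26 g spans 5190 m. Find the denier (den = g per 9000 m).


Formula: den = (mass_g / length_m) * 9000
Substituting: den = (33.26 / 5190) * 9000
Intermediate: 33.26 / 5190 = 0.00640848 g/m
den = 0.00640848 * 9000 = 57.7 denier

57.7 denier


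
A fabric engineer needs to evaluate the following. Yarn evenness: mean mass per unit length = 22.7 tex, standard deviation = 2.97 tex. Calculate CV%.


Formula: CV% = (standard deviation / mean) * 100
Step 1: Ratio = 2.97 / 22.7 = 0.130837
Step 2: CV% = 0.130837 * 100 = 13.0837% ≈ 13.1%

13.1%


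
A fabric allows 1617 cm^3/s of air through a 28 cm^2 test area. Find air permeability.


Formula: Air Permeability = Airflow / Test Area
AP = 1617 cm^3/s / 28 cm^2
AP = 57.8 cm^3/s/cm^2

57.8 cm^3/s/cm^2


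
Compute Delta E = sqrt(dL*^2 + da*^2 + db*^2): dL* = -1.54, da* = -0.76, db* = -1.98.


Formula: Delta E = sqrt(dL*^2 + da*^2 + db*^2)
Step 1: dL*^2 = (-1.54)^2 = 2.3716
Step 2: da*^2 = (-0.76)^2 = 0.5776
Step 3: db*^2 = (-1.98)^2 = 3.9204
Step 4: Sum = 2.3716 + 0.5776 + 3.9204 = 6.8696
Step 5: Delta E = sqrt(6.8696) = 2.62

2.62 Delta E


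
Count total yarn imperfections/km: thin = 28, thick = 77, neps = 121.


Formula: Total = thin places + thick places + neps
Total = 28 + 77 + 121
Total = 226 imperfections/km

226 imperfections/km


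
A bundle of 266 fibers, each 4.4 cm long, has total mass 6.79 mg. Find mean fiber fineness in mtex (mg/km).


Formula: fineness (mtex) = mass (mg) / total length (km) = (mass_mg / total_length_m) * 1000
Step 1: Convert fiber length: 4.4 cm = 0.044 m
Step 2: Total fiber length = 266 * 0.044 = 11.704 m
Step 3: Linear density = 6.79 mg / 11.704 m = 0.5801 mg/m
Step 4: fineness = 0.5801 * 1000 = 580.1 mtex

580.1 mtex


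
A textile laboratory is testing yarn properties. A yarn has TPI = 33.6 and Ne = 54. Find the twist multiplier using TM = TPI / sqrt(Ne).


Formula: TM = TPI / sqrt(Ne)
Step 1: sqrt(Ne) = sqrt(54) = 7.3485
Step 2: TM = 33.6 / 7.3485 = 4.57

4.57 TM


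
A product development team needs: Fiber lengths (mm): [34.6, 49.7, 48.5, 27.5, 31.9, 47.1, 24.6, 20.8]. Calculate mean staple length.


Formula: Mean = sum of lengths / count
Sum = 34.6 + 49.7 + 48.5 + 27.5 + 31.9 + 47.1 + 24.6 + 20.8
Sum = 284.7 mm
Mean = 284.7 / 8 = 35.59 mm

35.59 mm


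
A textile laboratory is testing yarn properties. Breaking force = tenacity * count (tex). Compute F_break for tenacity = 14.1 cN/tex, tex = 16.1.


Formula: Breaking force = Tenacity * Linear density
F = 14.1 cN/tex * 16.1 tex
F = 227.01 cN

227.01 cN


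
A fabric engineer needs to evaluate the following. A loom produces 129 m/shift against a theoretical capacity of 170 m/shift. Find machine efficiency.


Formula: Efficiency% = (Actual output / Theoretical output) * 100
Efficiency% = (129 / 170) * 100
Efficiency% = 0.758824 * 100 = 75.8824% ≈ 75.9%

75.9%


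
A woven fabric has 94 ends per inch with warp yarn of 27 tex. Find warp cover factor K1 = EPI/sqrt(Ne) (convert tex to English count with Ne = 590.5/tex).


Formula: K1 = EPI / sqrt(Ne), with Ne = 590.5 / tex_warp
Step 1: Ne = 590.5 / 27 = 21.87
Step 2: sqrt(Ne) = sqrt(21.87) = 4.6765
Step 3: K1 = 94 / 4.6765 = 20.1

20.1


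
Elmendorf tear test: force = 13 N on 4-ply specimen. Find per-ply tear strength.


Formula: Per-ply strength = Total force / Number of plies
Per-ply = 13 N / 4
Per-ply = 3.25 N

3.25 N


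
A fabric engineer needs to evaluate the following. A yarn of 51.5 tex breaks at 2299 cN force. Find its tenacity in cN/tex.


Formula: Tenacity = Breaking force / Linear density
Tenacity = 2299 cN / 51.5 tex
Tenacity = 44.64 cN/tex

44.64 cN/tex


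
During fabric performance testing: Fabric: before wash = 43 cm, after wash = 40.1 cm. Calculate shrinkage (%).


Formula: Shrinkage% = ((L_before - L_after) / L_before) * 100
Step 1: Shrinkage = 43 - 40.1 = 2.9 cm
Step 2: Shrinkage% = (2.9 / 43) * 100
Step 3: Shrinkage% = 0.067442 * 100 = 6.7442% ≈ 6.7%

6.7%


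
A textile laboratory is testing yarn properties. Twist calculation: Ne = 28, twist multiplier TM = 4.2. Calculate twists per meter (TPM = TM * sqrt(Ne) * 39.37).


Formula: TPM = TM * sqrt(Ne) * 39.37
Step 1: sqrt(Ne) = sqrt(28) = 5.2915
Step 2: TM * sqrt(Ne) = 4.2 * 5.2915 = 22.2243
Step 3: TPM = 22.2243 * 39.37 = 875 twists/m

875 twists/m


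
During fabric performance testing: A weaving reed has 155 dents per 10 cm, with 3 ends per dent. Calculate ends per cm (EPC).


Formula: EPC = (dents per 10 cm * ends per dent) / 10
Step 1: Total ends per 10 cm = 155 * 3 = 465
Step 2: EPC = 465 / 10 = 46.5 ends/cm

46.5 ends/cm


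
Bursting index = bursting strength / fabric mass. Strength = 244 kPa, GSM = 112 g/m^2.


Formula: Bursting Index = Bursting Strength / Fabric GSM
BI = 244 kPa / 112 g/m^2
BI = 2.179 kPa/(g/m^2)

2.179 kPa/(g/m^2)


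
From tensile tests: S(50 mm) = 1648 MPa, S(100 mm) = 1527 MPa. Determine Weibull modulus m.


Formula: m = ln(L1/L2) / ln(S2/S1)
Step 1: ln(L1/L2) = ln(50/100) = -0.69315
Step 2: S2/S1 = 1527/1648 = 0.92658
Step 3: ln(S2/S1) = ln(0.92658) = -0.07625
Step 4: m = -0.69315 / -0.07625 = 9.09

9.09 (Weibull m)


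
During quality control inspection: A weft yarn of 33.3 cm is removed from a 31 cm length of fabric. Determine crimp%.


Formula: Crimp% = ((L_yarn - L_fabric) / L_fabric) * 100
Step 1: Extension = 33.3 - 31 = 2.3 cm
Step 2: Crimp% = (2.3 / 31) * 100
Step 3: Crimp% = 0.074194 * 100 = 7.4194% ≈ 7.4%

7.4%


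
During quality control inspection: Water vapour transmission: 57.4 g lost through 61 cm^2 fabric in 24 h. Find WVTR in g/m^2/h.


Formula: WVTR = mass_loss / (area * time)
Step 1: Convert area: 61 cm^2 = 0.0061 m^2
Step 2: WVTR = 57.4 g / (0.0061 m^2 * 24 h)
Step 3: WVTR = 57.4 / 0.1464 = 392.1 g/m^2/h

392.1 g/m^2/h


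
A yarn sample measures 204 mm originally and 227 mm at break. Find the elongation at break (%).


Formula: Elongation (%) = ((L_break - L0) / L0) * 100
Step 1: Extension = 227 - 204 = 23 mm
Step 2: Elongation = (23 / 204) * 100
Step 3: Elongation = 0.112745 * 100 = 11.2745% ≈ 11.3%

11.3%


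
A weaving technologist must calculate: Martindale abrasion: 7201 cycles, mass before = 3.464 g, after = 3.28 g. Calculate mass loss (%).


Formula: Mass loss% = ((m_before - m_after) / m_before) * 100
Step 1: Mass loss = 3.464 - 3.28 = 0.184 g
Step 2: Ratio = 0.184 / 3.464 = 0.0531178
Step 3: Mass loss% = 0.0531178 * 100 = 5.31178% ≈ 5.31%

5.31%


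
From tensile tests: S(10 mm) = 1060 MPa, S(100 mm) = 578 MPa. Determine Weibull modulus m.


Formula: m = ln(L1/L2) / ln(S2/S1)
Step 1: ln(L1/L2) = ln(10/100) = -2.30259
Step 2: S2/S1 = 578/1060 = 0.54528
Step 3: ln(S2/S1) = ln(0.54528) = -0.60646
Step 4: m = -2.30259 / -0.60646 = 3.80

3.80 (Weibull m)


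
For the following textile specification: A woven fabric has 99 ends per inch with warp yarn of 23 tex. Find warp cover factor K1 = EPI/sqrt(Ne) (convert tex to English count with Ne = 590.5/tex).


Formula: K1 = EPI / sqrt(Ne), with Ne = 590.5 / tex_warp
Step 1: Ne = 590.5 / 23 = 25.674
Step 2: sqrt(Ne) = sqrt(25.674) = 5.067
Step 3: K1 = 99 / 5.067 = 19.5

19.5


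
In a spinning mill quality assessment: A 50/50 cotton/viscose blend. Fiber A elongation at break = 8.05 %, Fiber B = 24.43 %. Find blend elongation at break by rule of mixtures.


Formula: Blend property = (fraction_A * property_A) + (fraction_B * property_B)
Step 1: Contribution A = 50/100 * 8.05 % = 4.025 %
Step 2: Contribution B = 50/100 * 24.43 % = 12.215 %
Step 3: Blend elongation at break = 4.025 + 12.215 = 16.24 %

16.24 %


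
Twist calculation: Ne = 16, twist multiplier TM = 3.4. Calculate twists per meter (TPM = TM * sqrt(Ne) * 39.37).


Formula: TPM = TM * sqrt(Ne) * 39.37
Step 1: sqrt(Ne) = sqrt(16) = 4
Step 2: TM * sqrt(Ne) = 3.4 * 4 = 13.6
Step 3: TPM = 13.6 * 39.37 = 535 twists/m

535 twists/m


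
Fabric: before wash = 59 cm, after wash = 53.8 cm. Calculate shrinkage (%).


Formula: Shrinkage% = ((L_before - L_after) / L_before) * 100
Step 1: Shrinkage = 59 - 53.8 = 5.2 cm
Step 2: Shrinkage% = (5.2 / 59) * 100
Step 3: Shrinkage% = 0.088136 * 100 = 8.8136% ≈ 8.8%

8.8%


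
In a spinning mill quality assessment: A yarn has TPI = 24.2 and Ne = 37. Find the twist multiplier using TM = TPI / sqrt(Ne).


Formula: TM = TPI / sqrt(Ne)
Step 1: sqrt(Ne) = sqrt(37) = 6.0828
Step 2: TM = 24.2 / 6.0828 = 3.98

3.98 TM


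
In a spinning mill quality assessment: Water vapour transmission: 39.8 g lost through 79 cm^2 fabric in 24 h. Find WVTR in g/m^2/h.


Formula: WVTR = mass_loss / (area * time)
Step 1: Convert area: 79 cm^2 = 0.0079 m^2
Step 2: WVTR = 39.8 g / (0.0079 m^2 * 24 h)
Step 3: WVTR = 39.8 / 0.1896 = 209.9 g/m^2/h

209.9 g/m^2/h


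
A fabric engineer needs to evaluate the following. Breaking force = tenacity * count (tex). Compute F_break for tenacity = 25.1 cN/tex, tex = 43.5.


Formula: Breaking force = Tenacity * Linear density
F = 25.1 cN/tex * 43.5 tex
F = 1091.85 cN

1091.85 cN


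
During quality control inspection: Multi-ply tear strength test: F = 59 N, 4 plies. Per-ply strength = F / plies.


Formula: Per-ply strength = Total force / Number of plies
Per-ply = 59 N / 4
Per-ply = 14.75 N

14.75 N


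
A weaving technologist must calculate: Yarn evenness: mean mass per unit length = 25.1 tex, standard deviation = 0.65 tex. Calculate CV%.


Formula: CV% = (standard deviation / mean) * 100
Step 1: Ratio = 0.65 / 25.1 = 0.025896
Step 2: CV% = 0.025896 * 100 = 2.5896% ≈ 2.6%

2.6%


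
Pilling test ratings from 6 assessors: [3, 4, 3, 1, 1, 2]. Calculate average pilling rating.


Formula: Mean = sum / count
Sum = 3 + 4 + 3 + 1 + 1 + 2 = 14
Mean = 14 / 6 = 2.3

2.3


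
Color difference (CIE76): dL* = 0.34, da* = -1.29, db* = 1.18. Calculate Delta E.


Formula: Delta E = sqrt(dL*^2 + da*^2 + db*^2)
Step 1: dL*^2 = 0.34^2 = 0.1156
Step 2: da*^2 = (-1.29)^2 = 1.6641
Step 3: db*^2 = 1.18^2 = 1.3924
Step 4: Sum = 0.1156 + 1.6641 + 1.3924 = 3.1721
Step 5: Delta E = sqrt(3.1721) = 1.78

1.78 Delta E


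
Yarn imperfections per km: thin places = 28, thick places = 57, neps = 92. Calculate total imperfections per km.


Formula: Total = thin places + thick places + neps
Total = 28 + 57 + 92
Total = 177 imperfections/km

177 imperfections/km


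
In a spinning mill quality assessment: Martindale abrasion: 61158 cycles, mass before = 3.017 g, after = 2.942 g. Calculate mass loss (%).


Formula: Mass loss% = ((m_before - m_after) / m_before) * 100
Step 1: Mass loss = 3.017 - 2.942 = 0.075 g
Step 2: Ratio = 0.075 / 3.017 = 0.0248591
Step 3: Mass loss% = 0.0248591 * 100 = 2.48591% ≈ 2.49%

2.49%


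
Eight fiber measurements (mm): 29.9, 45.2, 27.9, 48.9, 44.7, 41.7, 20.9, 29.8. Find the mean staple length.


Formula: Mean = sum of lengths / count
Sum = 29.9 + 45.2 + 27.9 + 48.9 + 44.7 + 41.7 + 20.9 + 29.8
Sum = 289.0 mm
Mean = 289.0 / 8 = 36.13 mm

36.13 mm


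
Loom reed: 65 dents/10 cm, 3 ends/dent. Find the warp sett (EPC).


Formula: EPC = (dents per 10 cm * ends per dent) / 10
Step 1: Total ends per 10 cm = 65 * 3 = 195
Step 2: EPC = 195 / 10 = 19.5 ends/cm

19.5 ends/cm


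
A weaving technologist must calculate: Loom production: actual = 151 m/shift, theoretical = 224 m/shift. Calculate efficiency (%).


Formula: Efficiency% = (Actual output / Theoretical output) * 100
Efficiency% = (151 / 224) * 100
Efficiency% = 0.674107 * 100 = 67.4107% ≈ 67.4%

67.4%


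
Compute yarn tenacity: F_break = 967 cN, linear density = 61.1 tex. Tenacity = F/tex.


Formula: Tenacity = Breaking force / Linear density
Tenacity = 967 cN / 61.1 tex
Tenacity = 15.83 cN/tex

15.83 cN/tex


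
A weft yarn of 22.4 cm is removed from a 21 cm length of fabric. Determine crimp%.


Formula: Crimp% = ((L_yarn - L_fabric) / L_fabric) * 100
Step 1: Extension = 22.4 - 21 = 1.4 cm
Step 2: Crimp% = (1.4 / 21) * 100
Step 3: Crimp% = 0.066667 * 100 = 6.6667% ≈ 6.7%

6.7%


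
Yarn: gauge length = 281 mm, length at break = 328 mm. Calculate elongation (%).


Formula: Elongation (%) = ((L_break - L0) / L0) * 100
Step 1: Extension = 328 - 281 = 47 mm
Step 2: Elongation = (47 / 281) * 100
Step 3: Elongation = 0.16726 * 100 = 16.726% ≈ 16.7%

16.7%


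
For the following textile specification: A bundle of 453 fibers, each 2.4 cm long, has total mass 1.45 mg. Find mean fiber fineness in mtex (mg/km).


Formula: fineness (mtex) = mass (mg) / total length (km) = (mass_mg / total_length_m) * 1000
Step 1: Convert fiber length: 2.4 cm = 0.024 m
Step 2: Total fiber length = 453 * 0.024 = 10.872 m
Step 3: Linear density = 1.45 mg / 10.872 m = 0.1334 mg/m
Step 4: fineness = 0.1334 * 1000 = 133.4 mtex

133.4 mtex


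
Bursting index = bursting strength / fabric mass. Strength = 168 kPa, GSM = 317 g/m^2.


Formula: Bursting Index = Bursting Strength / Fabric GSM
BI = 168 kPa / 317 g/m^2
BI = 0.530 kPa/(g/m^2)

0.530 kPa/(g/m^2)


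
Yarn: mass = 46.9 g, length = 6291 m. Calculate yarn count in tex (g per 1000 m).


Formula: Tex = (mass_g / length_m) * 1000
Substituting: Tex = (46.9 / 6291) * 1000
Intermediate: 46.9 / 6291 = 0.00745509 g/m
Tex = 0.00745509 * 1000 = 7.46 tex

7.46 tex


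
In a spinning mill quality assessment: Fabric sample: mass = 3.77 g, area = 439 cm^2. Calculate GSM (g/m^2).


Formula: GSM = mass_g / area_m2
Step 1: Convert area: 439 cm^2 = 439 / 10000 = 0.0439 m^2
Step 2: GSM = 3.77 g / 0.0439 m^2 = 85.9 g/m^2

85.9 g/m^2


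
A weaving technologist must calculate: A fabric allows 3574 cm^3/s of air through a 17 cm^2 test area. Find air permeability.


Formula: Air Permeability = Airflow / Test Area
AP = 3574 cm^3/s / 17 cm^2
AP = 210.2 cm^3/s/cm^2

210.2 cm^3/s/cm^2


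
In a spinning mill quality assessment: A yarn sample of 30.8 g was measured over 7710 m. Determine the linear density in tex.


Formula: Tex = (mass_g / length_m) * 1000
Substituting: Tex = (30.8 / 7710) * 1000
Intermediate: 30.8 / 7710 = 0.00399481 g/m
Tex = 0.00399481 * 1000 = 3.99 tex

3.99 tex


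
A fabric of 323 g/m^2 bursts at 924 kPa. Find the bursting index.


Formula: Bursting Index = Bursting Strength / Fabric GSM
BI = 924 kPa / 323 g/m^2
BI = 2.861 kPa/(g/m^2)

2.861 kPa/(g/m^2)


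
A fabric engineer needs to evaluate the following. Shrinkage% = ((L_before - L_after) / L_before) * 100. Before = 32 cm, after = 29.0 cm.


Formula: Shrinkage% = ((L_before - L_after) / L_before) * 100
Step 1: Shrinkage = 32 - 29.0 = 3.0 cm
Step 2: Shrinkage% = (3.0 / 32) * 100
Step 3: Shrinkage% = 0.09375 * 100 = 9.375% ≈ 9.4%

9.4%


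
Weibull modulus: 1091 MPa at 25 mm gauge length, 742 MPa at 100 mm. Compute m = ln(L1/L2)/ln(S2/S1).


Formula: m = ln(L1/L2) / ln(S2/S1)
Step 1: ln(L1/L2) = ln(25/100) = -1.38629
Step 2: S2/S1 = 742/1091 = 0.68011
Step 3: ln(S2/S1) = ln(0.68011) = -0.38550
Step 4: m = -1.38629 / -0.38550 = 3.60

3.60 (Weibull m)


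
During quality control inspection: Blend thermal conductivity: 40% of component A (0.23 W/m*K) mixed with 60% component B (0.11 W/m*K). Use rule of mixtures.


Formula: Blend property = (fraction_A * property_A) + (fraction_B * property_B)
Step 1: Contribution A = 40/100 * 0.23 W/m*K = 0.092 W/m*K
Step 2: Contribution B = 60/100 * 0.11 W/m*K = 0.066 W/m*K
Step 3: Blend thermal conductivity = 0.092 + 0.066 = 0.158 W/m*K

0.158 W/m*K


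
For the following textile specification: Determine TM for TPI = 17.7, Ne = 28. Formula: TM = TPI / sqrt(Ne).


Formula: TM = TPI / sqrt(Ne)
Step 1: sqrt(Ne) = sqrt(28) = 5.2915
Step 2: TM = 17.7 / 5.2915 = 3.34

3.34 TM


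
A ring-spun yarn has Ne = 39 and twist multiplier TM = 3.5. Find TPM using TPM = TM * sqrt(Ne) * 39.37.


Formula: TPM = TM * sqrt(Ne) * 39.37
Step 1: sqrt(Ne) = sqrt(39) = 6.245
Step 2: TM * sqrt(Ne) = 3.5 * 6.245 = 21.8575
Step 3: TPM = 21.8575 * 39.37 = 861 twists/m

861 twists/m


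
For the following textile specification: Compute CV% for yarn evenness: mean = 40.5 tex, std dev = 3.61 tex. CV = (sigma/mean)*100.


Formula: CV% = (standard deviation / mean) * 100
Step 1: Ratio = 3.61 / 40.5 = 0.089136
Step 2: CV% = 0.089136 * 100 = 8.9136% ≈ 8.9%

8.9%


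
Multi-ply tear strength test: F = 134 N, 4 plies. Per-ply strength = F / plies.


Formula: Per-ply strength = Total force / Number of plies
Per-ply = 134 N / 4
Per-ply = 33.5 N

33.5 N


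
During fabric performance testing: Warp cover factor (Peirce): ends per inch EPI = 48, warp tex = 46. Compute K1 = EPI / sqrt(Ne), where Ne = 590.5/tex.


Formula: K1 = EPI / sqrt(Ne), with Ne = 590.5 / tex_warp
Step 1: Ne = 590.5 / 46 = 12.837
Step 2: sqrt(Ne) = sqrt(12.837) = 3.5829
Step 3: K1 = 48 / 3.5829 = 13.4

13.4


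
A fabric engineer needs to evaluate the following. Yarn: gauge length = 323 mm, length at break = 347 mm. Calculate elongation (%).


Formula: Elongation (%) = ((L_break - L0) / L0) * 100
Step 1: Extension = 347 - 323 = 24 mm
Step 2: Elongation = (24 / 323) * 100
Step 3: Elongation = 0.074303 * 100 = 7.4303% ≈ 7.4%

7.4%


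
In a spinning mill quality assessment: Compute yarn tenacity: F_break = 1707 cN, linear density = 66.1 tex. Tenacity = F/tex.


Formula: Tenacity = Breaking force / Linear density
Tenacity = 1707 cN / 66.1 tex
Tenacity = 25.82 cN/tex

25.82 cN/tex


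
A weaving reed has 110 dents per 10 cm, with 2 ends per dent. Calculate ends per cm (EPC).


Formula: EPC = (dents per 10 cm * ends per dent) / 10
Step 1: Total ends per 10 cm = 110 * 2 = 220
Step 2: EPC = 220 / 10 = 22.0 ends/cm

22.0 ends/cm


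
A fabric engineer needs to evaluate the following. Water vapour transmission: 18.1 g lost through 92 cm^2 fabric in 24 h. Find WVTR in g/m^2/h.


Formula: WVTR = mass_loss / (area * time)
Step 1: Convert area: 92 cm^2 = 0.0092 m^2
Step 2: WVTR = 18.1 g / (0.0092 m^2 * 24 h)
Step 3: WVTR = 18.1 / 0.2208 = 82.0 g/m^2/h

82.0 g/m^2/h


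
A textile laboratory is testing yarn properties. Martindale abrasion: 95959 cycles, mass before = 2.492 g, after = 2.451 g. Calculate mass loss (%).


Formula: Mass loss% = ((m_before - m_after) / m_before) * 100
Step 1: Mass loss = 2.492 - 2.451 = 0.041 g
Step 2: Ratio = 0.041 / 2.492 = 0.0164526
Step 3: Mass loss% = 0.0164526 * 100 = 1.64526% ≈ 1.65%

1.65%


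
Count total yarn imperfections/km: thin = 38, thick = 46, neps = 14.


Formula: Total = thin places + thick places + neps
Total = 38 + 46 + 14
Total = 98 imperfections/km

98 imperfections/km


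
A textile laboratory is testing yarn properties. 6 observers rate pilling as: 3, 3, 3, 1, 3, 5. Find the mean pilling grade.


Formula: Mean = sum / count
Sum = 3 + 3 + 3 + 1 + 3 + 5 = 18
Mean = 18 / 6 = 3.0

3.0


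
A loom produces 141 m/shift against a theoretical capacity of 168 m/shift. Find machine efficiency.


Formula: Efficiency% = (Actual output / Theoretical output) * 100
Efficiency% = (141 / 168) * 100
Efficiency% = 0.839286 * 100 = 83.9286% ≈ 83.9%

83.9%


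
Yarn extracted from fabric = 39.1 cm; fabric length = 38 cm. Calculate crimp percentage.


Formula: Crimp% = ((L_yarn - L_fabric) / L_fabric) * 100
Step 1: Extension = 39.1 - 38 = 1.1 cm
Step 2: Crimp% = (1.1 / 38) * 100
Step 3: Crimp% = 0.028947 * 100 = 2.8947% ≈ 2.9%

2.9%


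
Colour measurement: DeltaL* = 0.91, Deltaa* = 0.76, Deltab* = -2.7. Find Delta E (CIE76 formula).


Formula: Delta E = sqrt(dL*^2 + da*^2 + db*^2)
Step 1: dL*^2 = 0.91^2 = 0.8281
Step 2: da*^2 = 0.76^2 = 0.5776
Step 3: db*^2 = (-2.7)^2 = 7.29
Step 4: Sum = 0.8281 + 0.5776 + 7.29 = 8.6957
Step 5: Delta E = sqrt(8.6957) = 2.95

2.95 Delta E


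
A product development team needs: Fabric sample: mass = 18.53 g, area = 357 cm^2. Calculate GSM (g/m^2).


Formula: GSM = mass_g / area_m2
Step 1: Convert area: 357 cm^2 = 357 / 10000 = 0.0357 m^2
Step 2: GSM = 18.53 g / 0.0357 m^2 = 519.0 g/m^2

519.0 g/m^2


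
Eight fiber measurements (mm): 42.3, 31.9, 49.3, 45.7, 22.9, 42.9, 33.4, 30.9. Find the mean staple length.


Formula: Mean = sum of lengths / count
Sum = 42.3 + 31.9 + 49.3 + 45.7 + 22.9 + 42.9 + 33.4 + 30.9
Sum = 299.3 mm
Mean = 299.3 / 8 = 37.41 mm

37.41 mm


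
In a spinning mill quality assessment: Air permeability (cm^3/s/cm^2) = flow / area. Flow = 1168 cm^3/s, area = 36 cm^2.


Formula: Air Permeability = Airflow / Test Area
AP = 1168 cm^3/s / 36 cm^2
AP = 32.4 cm^3/s/cm^2

32.4 cm^3/s/cm^2


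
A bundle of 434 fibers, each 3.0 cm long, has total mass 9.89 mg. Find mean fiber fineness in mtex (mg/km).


Formula: fineness (mtex) = mass (mg) / total length (km) = (mass_mg / total_length_m) * 1000
Step 1: Convert fiber length: 3.0 cm = 0.03 m
Step 2: Total fiber length = 434 * 0.03 = 13.02 m
Step 3: Linear density = 9.89 mg / 13.02 m = 0.7596 mg/m
Step 4: fineness = 0.7596 * 1000 = 759.6 mtex

759.6 mtex


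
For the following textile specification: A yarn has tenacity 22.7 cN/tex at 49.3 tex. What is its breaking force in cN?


Formula: Breaking force = Tenacity * Linear density
F = 22.7 cN/tex * 49.3 tex
F = 1119.11 cN

1119.11 cN


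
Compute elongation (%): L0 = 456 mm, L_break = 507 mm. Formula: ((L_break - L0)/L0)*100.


Formula: Elongation (%) = ((L_break - L0) / L0) * 100
Step 1: Extension = 507 - 456 = 51 mm
Step 2: Elongation = (51 / 456) * 100
Step 3: Elongation = 0.111842 * 100 = 11.1842% ≈ 11.2%

11.2%


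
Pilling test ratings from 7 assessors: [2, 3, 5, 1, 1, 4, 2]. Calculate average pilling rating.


Formula: Mean = sum / count
Sum = 2 + 3 + 5 + 1 + 1 + 4 + 2 = 18
Mean = 18 / 7 = 2.6

2.6


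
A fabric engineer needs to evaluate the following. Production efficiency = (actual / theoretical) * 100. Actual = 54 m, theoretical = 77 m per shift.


Formula: Efficiency% = (Actual output / Theoretical output) * 100
Efficiency% = (54 / 77) * 100
Efficiency% = 0.701299 * 100 = 70.1299% ≈ 70.1%

70.1%


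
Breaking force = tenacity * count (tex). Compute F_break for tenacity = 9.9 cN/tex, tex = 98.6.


Formula: Breaking force = Tenacity * Linear density
F = 9.9 cN/tex * 98.6 tex
F = 976.14 cN

976.14 cN


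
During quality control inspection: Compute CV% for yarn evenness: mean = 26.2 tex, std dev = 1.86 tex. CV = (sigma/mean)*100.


Formula: CV% = (standard deviation / mean) * 100
Step 1: Ratio = 1.86 / 26.2 = 0.070992
Step 2: CV% = 0.070992 * 100 = 7.0992% ≈ 7.1%

7.1%


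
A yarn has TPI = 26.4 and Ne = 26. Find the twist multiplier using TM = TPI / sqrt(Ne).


Formula: TM = TPI / sqrt(Ne)
Step 1: sqrt(Ne) = sqrt(26) = 5.099
Step 2: TM = 26.4 / 5.099 = 5.18

5.18 TM


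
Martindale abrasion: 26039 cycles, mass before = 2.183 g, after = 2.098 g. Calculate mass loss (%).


Formula: Mass loss% = ((m_before - m_after) / m_before) * 100
Step 1: Mass loss = 2.183 - 2.098 = 0.085 g
Step 2: Ratio = 0.085 / 2.183 = 0.0389372
Step 3: Mass loss% = 0.0389372 * 100 = 3.89372% ≈ 3.89%

3.89%


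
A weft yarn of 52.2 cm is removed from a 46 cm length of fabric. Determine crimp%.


Formula: Crimp% = ((L_yarn - L_fabric) / L_fabric) * 100
Step 1: Extension = 52.2 - 46 = 6.2 cm
Step 2: Crimp% = (6.2 / 46) * 100
Step 3: Crimp% = 0.134783 * 100 = 13.4783% ≈ 13.5%

13.5%


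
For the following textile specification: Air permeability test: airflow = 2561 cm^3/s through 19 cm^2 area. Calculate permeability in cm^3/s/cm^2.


Formula: Air Permeability = Airflow / Test Area
AP = 2561 cm^3/s / 19 cm^2
AP = 134.8 cm^3/s/cm^2

134.8 cm^3/s/cm^2


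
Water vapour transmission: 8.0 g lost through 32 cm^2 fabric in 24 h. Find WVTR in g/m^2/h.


Formula: WVTR = mass_loss / (area * time)
Step 1: Convert area: 32 cm^2 = 0.0032 m^2
Step 2: WVTR = 8.0 g / (0.0032 m^2 * 24 h)
Step 3: WVTR = 8.0 / 0.0768 = 104.2 g/m^2/h

104.2 g/m^2/h


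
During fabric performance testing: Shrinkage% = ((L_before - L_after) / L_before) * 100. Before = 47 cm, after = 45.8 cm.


Formula: Shrinkage% = ((L_before - L_after) / L_before) * 100
Step 1: Shrinkage = 47 - 45.8 = 1.2 cm
Step 2: Shrinkage% = (1.2 / 47) * 100
Step 3: Shrinkage% = 0.025532 * 100 = 2.5532% ≈ 2.6%

2.6%


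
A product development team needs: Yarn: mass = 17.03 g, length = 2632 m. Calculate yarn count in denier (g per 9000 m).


Formula: den = (mass_g / length_m) * 9000
Substituting: den = (17.03 / 2632) * 9000
Intermediate: 17.03 / 2632 = 0.00647036 g/m
den = 0.00647036 * 9000 = 58.2 denier

58.2 denier


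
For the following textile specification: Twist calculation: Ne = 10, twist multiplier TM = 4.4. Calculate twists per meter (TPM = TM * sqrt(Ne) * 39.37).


Formula: TPM = TM * sqrt(Ne) * 39.37
Step 1: sqrt(Ne) = sqrt(10) = 3.1623
Step 2: TM * sqrt(Ne) = 4.4 * 3.1623 = 13.9141
Step 3: TPM = 13.9141 * 39.37 = 548 twists/m

548 twists/m


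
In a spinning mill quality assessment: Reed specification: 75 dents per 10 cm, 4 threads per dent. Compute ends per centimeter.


Formula: EPC = (dents per 10 cm * ends per dent) / 10
Step 1: Total ends per 10 cm = 75 * 4 = 300
Step 2: EPC = 300 / 10 = 30.0 ends/cm

30.0 ends/cm


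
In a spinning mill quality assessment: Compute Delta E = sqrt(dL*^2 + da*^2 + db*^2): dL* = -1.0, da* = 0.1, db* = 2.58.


Formula: Delta E = sqrt(dL*^2 + da*^2 + db*^2)
Step 1: dL*^2 = (-1.0)^2 = 1.0
Step 2: da*^2 = 0.1^2 = 0.01
Step 3: db*^2 = 2.58^2 = 6.6564
Step 4: Sum = 1.0 + 0.01 + 6.6564 = 7.6664
Step 5: Delta E = sqrt(7.6664) = 2.77

2.77 Delta E


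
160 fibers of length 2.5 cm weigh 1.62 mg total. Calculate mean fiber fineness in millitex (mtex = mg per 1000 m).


Formula: fineness (mtex) = mass (mg) / total length (km) = (mass_mg / total_length_m) * 1000
Step 1: Convert fiber length: 2.5 cm = 0.025 m
Step 2: Total fiber length = 160 * 0.025 = 4.0 m
Step 3: Linear density = 1.62 mg / 4.0 m = 0.4050 mg/m
Step 4: fineness = 0.4050 * 1000 = 405.0 mtex

405.0 mtex


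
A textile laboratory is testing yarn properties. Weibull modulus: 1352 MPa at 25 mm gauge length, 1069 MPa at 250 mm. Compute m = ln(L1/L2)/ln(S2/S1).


Formula: m = ln(L1/L2) / ln(S2/S1)
Step 1: ln(L1/L2) = ln(25/250) = -2.30259
Step 2: S2/S1 = 1069/1352 = 0.79068
Step 3: ln(S2/S1) = ln(0.79068) = -0.23486
Step 4: m = -2.30259 / -0.23486 = 9.80

9.80 (Weibull m)


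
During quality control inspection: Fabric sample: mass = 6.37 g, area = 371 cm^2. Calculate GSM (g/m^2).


Formula: GSM = mass_g / area_m2
Step 1: Convert area: 371 cm^2 = 371 / 10000 = 0.0371 m^2
Step 2: GSM = 6.37 g / 0.0371 m^2 = 171.7 g/m^2

171.7 g/m^2


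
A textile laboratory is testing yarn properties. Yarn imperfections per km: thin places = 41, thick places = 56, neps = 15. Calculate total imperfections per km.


Formula: Total = thin places + thick places + neps
Total = 41 + 56 + 15
Total = 112 imperfections/km

112 imperfections/km


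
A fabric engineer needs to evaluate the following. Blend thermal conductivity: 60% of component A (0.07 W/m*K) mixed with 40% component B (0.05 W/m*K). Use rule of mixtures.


Formula: Blend property = (fraction_A * property_A) + (fraction_B * property_B)
Step 1: Contribution A = 60/100 * 0.07 W/m*K = 0.042 W/m*K
Step 2: Contribution B = 40/100 * 0.05 W/m*K = 0.02 W/m*K
Step 3: Blend thermal conductivity = 0.042 + 0.02 = 0.062 W/m*K

0.062 W/m*K


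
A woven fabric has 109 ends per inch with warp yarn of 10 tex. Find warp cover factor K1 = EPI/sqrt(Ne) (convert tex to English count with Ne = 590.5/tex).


Formula: K1 = EPI / sqrt(Ne), with Ne = 590.5 / tex_warp
Step 1: Ne = 590.5 / 10 = 59.05
Step 2: sqrt(Ne) = sqrt(59.05) = 7.6844
Step 3: K1 = 109 / 7.6844 = 14.2

14.2


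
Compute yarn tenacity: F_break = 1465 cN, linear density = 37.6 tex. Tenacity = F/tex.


Formula: Tenacity = Breaking force / Linear density
Tenacity = 1465 cN / 37.6 tex
Tenacity = 38.96 cN/tex

38.96 cN/tex


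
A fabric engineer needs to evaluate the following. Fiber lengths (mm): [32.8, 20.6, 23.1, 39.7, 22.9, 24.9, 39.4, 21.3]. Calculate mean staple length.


Formula: Mean = sum of lengths / count
Sum = 32.8 + 20.6 + 23.1 + 39.7 + 22.9 + 24.9 + 39.4 + 21.3
Sum = 224.7 mm
Mean = 224.7 / 8 = 28.09 mm

28.09 mm


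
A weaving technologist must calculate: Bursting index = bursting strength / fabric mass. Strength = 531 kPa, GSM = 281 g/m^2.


Formula: Bursting Index = Bursting Strength / Fabric GSM
BI = 531 kPa / 281 g/m^2
BI = 1.890 kPa/(g/m^2)

1.890 kPa/(g/m^2)


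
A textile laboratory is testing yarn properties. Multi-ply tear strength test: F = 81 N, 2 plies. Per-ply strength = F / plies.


Formula: Per-ply strength = Total force / Number of plies
Per-ply = 81 N / 2
Per-ply = 40.5 N

40.5 N


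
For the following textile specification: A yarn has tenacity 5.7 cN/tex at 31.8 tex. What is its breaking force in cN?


Formula: Breaking force = Tenacity * Linear density
F = 5.7 cN/tex * 31.8 tex
F = 181.26 cN

181.26 cN


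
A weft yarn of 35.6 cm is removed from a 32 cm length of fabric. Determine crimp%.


Formula: Crimp% = ((L_yarn - L_fabric) / L_fabric) * 100
Step 1: Extension = 35.6 - 32 = 3.6 cm
Step 2: Crimp% = (3.6 / 32) * 100
Step 3: Crimp% = 0.1125 * 100 = 11.25% ≈ 11.3%

11.3%


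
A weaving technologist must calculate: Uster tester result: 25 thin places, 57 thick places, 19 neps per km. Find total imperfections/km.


Formula: Total = thin places + thick places + neps
Total = 25 + 57 + 19
Total = 101 imperfections/km

101 imperfections/km


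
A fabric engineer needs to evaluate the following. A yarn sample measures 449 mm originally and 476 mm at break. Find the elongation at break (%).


Formula: Elongation (%) = ((L_break - L0) / L0) * 100
Step 1: Extension = 476 - 449 = 27 mm
Step 2: Elongation = (27 / 449) * 100
Step 3: Elongation = 0.060134 * 100 = 6.0134% ≈ 6.0%

6.0%


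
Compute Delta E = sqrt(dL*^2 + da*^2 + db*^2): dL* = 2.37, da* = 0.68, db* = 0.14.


Formula: Delta E = sqrt(dL*^2 + da*^2 + db*^2)
Step 1: dL*^2 = 2.37^2 = 5.6169
Step 2: da*^2 = 0.68^2 = 0.4624
Step 3: db*^2 = 0.14^2 = 0.0196
Step 4: Sum = 5.6169 + 0.4624 + 0.0196 = 6.0989
Step 5: Delta E = sqrt(6.0989) = 2.47

2.47 Delta E


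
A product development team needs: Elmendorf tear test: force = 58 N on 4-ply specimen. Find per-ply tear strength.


Formula: Per-ply strength = Total force / Number of plies
Per-ply = 58 N / 4
Per-ply = 14.5 N

14.5 N


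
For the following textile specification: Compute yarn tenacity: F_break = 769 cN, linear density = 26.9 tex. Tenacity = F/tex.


Formula: Tenacity = Breaking force / Linear density
Tenacity = 769 cN / 26.9 tex
Tenacity = 28.59 cN/tex

28.59 cN/tex


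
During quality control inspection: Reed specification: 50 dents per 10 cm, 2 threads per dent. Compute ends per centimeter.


Formula: EPC = (dents per 10 cm * ends per dent) / 10
Step 1: Total ends per 10 cm = 50 * 2 = 100
Step 2: EPC = 100 / 10 = 10.0 ends/cm

10.0 ends/cm


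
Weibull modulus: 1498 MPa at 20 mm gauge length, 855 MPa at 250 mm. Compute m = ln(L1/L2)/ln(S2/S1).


Formula: m = ln(L1/L2) / ln(S2/S1)
Step 1: ln(L1/L2) = ln(20/250) = -2.52573
Step 2: S2/S1 = 855/1498 = 0.57076
Step 3: ln(S2/S1) = ln(0.57076) = -0.56079
Step 4: m = -2.52573 / -0.56079 = 4.50

4.50 (Weibull m)


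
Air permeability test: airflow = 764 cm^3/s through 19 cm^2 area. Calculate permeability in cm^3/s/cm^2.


Formula: Air Permeability = Airflow / Test Area
AP = 764 cm^3/s / 19 cm^2
AP = 40.2 cm^3/s/cm^2

40.2 cm^3/s/cm^2


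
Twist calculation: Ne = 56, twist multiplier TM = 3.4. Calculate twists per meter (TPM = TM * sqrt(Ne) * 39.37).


Formula: TPM = TM * sqrt(Ne) * 39.37
Step 1: sqrt(Ne) = sqrt(56) = 7.4833
Step 2: TM * sqrt(Ne) = 3.4 * 7.4833 = 25.4432
Step 3: TPM = 25.4432 * 39.37 = 1002 twists/m

1002 twists/m


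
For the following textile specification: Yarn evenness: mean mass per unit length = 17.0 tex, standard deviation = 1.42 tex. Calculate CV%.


Formula: CV% = (standard deviation / mean) * 100
Step 1: Ratio = 1.42 / 17.0 = 0.083529
Step 2: CV% = 0.083529 * 100 = 8.3529% ≈ 8.4%

8.4%


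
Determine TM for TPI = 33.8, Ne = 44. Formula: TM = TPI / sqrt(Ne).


Formula: TM = TPI / sqrt(Ne)
Step 1: sqrt(Ne) = sqrt(44) = 6.6332
Step 2: TM = 33.8 / 6.6332 = 5.10

5.10 TM


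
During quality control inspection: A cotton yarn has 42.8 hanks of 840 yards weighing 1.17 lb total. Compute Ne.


Formula: Ne = hanks / mass_lb
Substituting: Ne = 42.8 / 1.17
Ne = 36.6

36.6 Ne


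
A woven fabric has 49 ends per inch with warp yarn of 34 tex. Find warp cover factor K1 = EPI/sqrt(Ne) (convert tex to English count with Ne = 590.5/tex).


Formula: K1 = EPI / sqrt(Ne), with Ne = 590.5 / tex_warp
Step 1: Ne = 590.5 / 34 = 17.368
Step 2: sqrt(Ne) = sqrt(17.368) = 4.1675
Step 3: K1 = 49 / 4.1675 = 11.8

11.8


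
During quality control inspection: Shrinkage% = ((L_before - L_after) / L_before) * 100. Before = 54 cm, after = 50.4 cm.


Formula: Shrinkage% = ((L_before - L_after) / L_before) * 100
Step 1: Shrinkage = 54 - 50.4 = 3.6 cm
Step 2: Shrinkage% = (3.6 / 54) * 100
Step 3: Shrinkage% = 0.066667 * 100 = 6.6667% ≈ 6.7%

6.7%


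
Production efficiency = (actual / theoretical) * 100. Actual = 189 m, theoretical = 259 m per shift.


Formula: Efficiency% = (Actual output / Theoretical output) * 100
Efficiency% = (189 / 259) * 100
Efficiency% = 0.72973 * 100 = 72.973% ≈ 73.0%

73.0%


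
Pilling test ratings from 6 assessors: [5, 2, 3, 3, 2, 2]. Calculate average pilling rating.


Formula: Mean = sum / count
Sum = 5 + 2 + 3 + 3 + 2 + 2 = 17
Mean = 17 / 6 = 2.8

2.8


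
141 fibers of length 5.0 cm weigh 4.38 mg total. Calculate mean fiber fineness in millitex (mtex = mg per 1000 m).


Formula: fineness (mtex) = mass (mg) / total length (km) = (mass_mg / total_length_m) * 1000
Step 1: Convert fiber length: 5.0 cm = 0.05 m
Step 2: Total fiber length = 141 * 0.05 = 7.05 m
Step 3: Linear density = 4.38 mg / 7.05 m = 0.6213 mg/m
Step 4: fineness = 0.6213 * 1000 = 621.3 mtex

621.3 mtex


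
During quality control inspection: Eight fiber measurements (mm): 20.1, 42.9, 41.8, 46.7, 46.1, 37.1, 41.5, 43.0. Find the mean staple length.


Formula: Mean = sum of lengths / count
Sum = 20.1 + 42.9 + 41.8 + 46.7 + 46.1 + 37.1 + 41.5 + 43.0
Sum = 319.2 mm
Mean = 319.2 / 8 = 39.90 mm

39.90 mm


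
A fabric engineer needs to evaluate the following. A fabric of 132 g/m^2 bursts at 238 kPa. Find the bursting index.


Formula: Bursting Index = Bursting Strength / Fabric GSM
BI = 238 kPa / 132 g/m^2
BI = 1.803 kPa/(g/m^2)

1.803 kPa/(g/m^2)


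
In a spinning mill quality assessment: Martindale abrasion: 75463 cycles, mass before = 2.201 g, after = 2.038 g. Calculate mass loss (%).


Formula: Mass loss% = ((m_before - m_after) / m_before) * 100
Step 1: Mass loss = 2.201 - 2.038 = 0.163 g
Step 2: Ratio = 0.163 / 2.201 = 0.0740572
Step 3: Mass loss% = 0.0740572 * 100 = 7.40572% ≈ 7.41%

7.41%


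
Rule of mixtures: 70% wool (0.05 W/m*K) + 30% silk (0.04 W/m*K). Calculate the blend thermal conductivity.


Formula: Blend property = (fraction_A * property_A) + (fraction_B * property_B)
Step 1: Contribution A = 70/100 * 0.05 W/m*K = 0.035 W/m*K
Step 2: Contribution B = 30/100 * 0.04 W/m*K = 0.012 W/m*K
Step 3: Blend thermal conductivity = 0.035 + 0.012 = 0.047 W/m*K

0.047 W/m*K
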